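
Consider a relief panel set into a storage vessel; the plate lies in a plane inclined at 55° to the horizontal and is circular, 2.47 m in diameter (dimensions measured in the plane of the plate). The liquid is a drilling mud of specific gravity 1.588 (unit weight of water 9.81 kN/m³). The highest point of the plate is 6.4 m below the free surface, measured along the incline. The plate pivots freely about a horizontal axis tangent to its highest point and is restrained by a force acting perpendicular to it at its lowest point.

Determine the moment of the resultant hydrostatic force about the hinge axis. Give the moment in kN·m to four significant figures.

M ≈ 599.9 kN·m

γ = 1.588 × 9.81 = 15.57828 kN/m³.
Let θ = 55° be the plate's angle to the horizontal; measure y along the incline from where the plane meets the free surface. Vertical depth h = y·sinθ with sinθ = 0.819152.
The centroid is at the centre, 1.235 m below the top of the plate, so y_c = 6.4 + 1.235 = 7.635 m and h_c = 7.635 × 0.819152 = 6.25423 m.
A = π(1.235)² = 4.79164 m².
Resultant F = γ·h_c·A = 15.57828 × 6.25423 × 4.79164 = 466.85 kN.
I_c = πr⁴/4 = π × 1.235⁴/4 = 1.82708 m⁴.
Centre of pressure: y_p = y_c + I_c/(y_c·A) = 7.635 + 1.82708/(7.635 × 4.79164) = 7.635 + 0.0499418 = 7.68494 m along the plane.
The resultant acts 1.235 + 0.0499418 = 1.28494 m (along the plate) below the hinge at the top edge, so the moment about the hinge is M = F × 1.28494 = 466.85 × 1.28494 = 599.874 kN·m.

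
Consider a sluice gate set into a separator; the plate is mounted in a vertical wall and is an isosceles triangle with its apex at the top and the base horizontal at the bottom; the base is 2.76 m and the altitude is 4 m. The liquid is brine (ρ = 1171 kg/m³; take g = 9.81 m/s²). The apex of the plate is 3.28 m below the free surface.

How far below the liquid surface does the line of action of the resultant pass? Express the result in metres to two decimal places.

h_p = 6.10 m

γ = ρg = 1171 × 9.81 / 1000 = 11.48751 kN/m³.
With the apex up, the centroid sits 2h/3 = 2 × 4/3 = 2.66667 m below the apex, so the centroid depth is h_c = 3.28 + 2.66667 = 5.94667 m.
A = ½ × 2.76 × 4 = 5.52 m².
Resultant F = γ·h_c·A = 11.48751 × 5.94667 × 5.52 = 377.085 kN.
I_c = b·h³/36 = 2.76 × 4³/36 = 4.90667 m⁴.
Centre of pressure: y_p = y_c + I_c/(y_c·A) = 5.94667 + 4.90667/(5.94667 × 5.52) = 5.94667 + 0.149477 = 6.09615 m along the plane.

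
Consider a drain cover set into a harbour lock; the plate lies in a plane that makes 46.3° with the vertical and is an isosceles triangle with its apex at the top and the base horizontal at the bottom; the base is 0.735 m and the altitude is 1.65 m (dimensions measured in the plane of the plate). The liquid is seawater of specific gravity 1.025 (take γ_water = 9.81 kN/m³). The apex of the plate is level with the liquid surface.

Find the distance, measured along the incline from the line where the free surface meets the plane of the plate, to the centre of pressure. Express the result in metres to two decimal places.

γ = 1.025 × 9.81 = 10.05525 kN/m³.
The plate makes 46.3° with the vertical, i.e. θ = 90° − 46.3° = 43.7° to the horizontal. Measuring y along the incline from the free-surface line, vertical depth h = y·sinθ with sinθ = 0.690882.
With the apex up, the centroid sits 2h/3 = 2 × 1.65/3 = 1.1 m below the apex, so y_c = 1.1 m and h_c = 1.1 × 0.690882 = 0.75997 m.
A = ½ × 0.735 × 1.65 = 0.606375 m².
Resultant F = γ·h_c·A = 10.05525 × 0.75997 × 0.606375 = 4.63373 kN.
I_c = b·h³/36 = 0.735 × 1.65³/36 = 0.0917142 m⁴.
Centre of pressure: y_p = y_c + I_c/(y_c·A) = 1.1 + 0.0917142/(1.1 × 0.606375) = 1.1 + 0.1375 = 1.2375 m along the plane.

y_p = 1.24 m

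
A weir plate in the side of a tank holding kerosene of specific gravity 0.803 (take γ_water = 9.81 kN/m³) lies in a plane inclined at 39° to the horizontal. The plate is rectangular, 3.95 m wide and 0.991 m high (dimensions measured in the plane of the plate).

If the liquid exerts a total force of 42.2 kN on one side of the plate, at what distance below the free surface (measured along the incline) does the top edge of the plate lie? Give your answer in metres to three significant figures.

y_top ≈ 1.68 m

γ = 0.803 × 9.81 = 7.87743 kN/m³.
A = 3.95 × 0.991 = 3.91445 m².
From F = γ·h_c·A, the centroid depth is h_c = 42.2/(7.87743 × 3.91445) = 1.36854 m.
Let θ = 39° be the plate's angle to the horizontal; measure y along the incline from where the plane meets the free surface. Vertical depth h = y·sinθ with sinθ = 0.629320.
Along the incline, y_c = h_c/sinθ = 1.36854/0.629320 = 2.17463 m.
The centroid lies 0.991/2 = 0.4955 m below the top edge, so the top edge sits at y_top = 2.17463 − 0.4955 = 1.67913 m along the incline.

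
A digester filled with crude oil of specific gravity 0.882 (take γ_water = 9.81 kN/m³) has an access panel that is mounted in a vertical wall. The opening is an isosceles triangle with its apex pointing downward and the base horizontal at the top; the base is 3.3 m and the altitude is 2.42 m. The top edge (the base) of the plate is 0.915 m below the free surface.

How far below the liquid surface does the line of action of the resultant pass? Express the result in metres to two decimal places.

h_p = 1.91 m

γ = 0.882 × 9.81 = 8.65242 kN/m³.
With the apex down, the centroid sits h/3 = 2.42/3 = 0.806667 m below the base (the top edge), so the centroid depth is h_c = 0.915 + 0.806667 = 1.72167 m.
A = ½ × 3.3 × 2.42 = 3.993 m².
Resultant F = γ·h_c·A = 8.65242 × 1.72167 × 3.993 = 59.4822 kN.
I_c = b·h³/36 = 3.3 × 2.42³/36 = 1.29914 m⁴.
Centre of pressure: y_p = y_c + I_c/(y_c·A) = 1.72167 + 1.29914/(1.72167 × 3.993) = 1.72167 + 0.188976 = 1.91065 m along the plane.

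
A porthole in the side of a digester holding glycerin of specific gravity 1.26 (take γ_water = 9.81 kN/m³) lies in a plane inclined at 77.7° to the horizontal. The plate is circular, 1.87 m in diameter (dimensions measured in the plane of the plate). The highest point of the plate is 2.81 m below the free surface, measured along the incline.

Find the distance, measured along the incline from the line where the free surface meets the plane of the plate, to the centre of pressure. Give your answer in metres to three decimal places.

γ = 1.26 × 9.81 = 12.3606 kN/m³.
Let θ = 77.7° be the plate's angle to the horizontal; measure y along the incline from where the plane meets the free surface. Vertical depth h = y·sinθ with sinθ = 0.977046.
The centroid is at the centre, 0.935 m below the top of the plate, so y_c = 2.81 + 0.935 = 3.745 m and h_c = 3.745 × 0.977046 = 3.65904 m.
A = π(0.935)² = 2.74646 m².
Resultant F = γ·h_c·A = 12.3606 × 3.65904 × 2.74646 = 124.217 kN.
I_c = πr⁴/4 = π × 0.935⁴/4 = 0.600256 m⁴.
Centre of pressure: y_p = y_c + I_c/(y_c·A) = 3.745 + 0.600256/(3.745 × 2.74646) = 3.745 + 0.0583595 = 3.80336 m along the plane.

y_p = 3.803 m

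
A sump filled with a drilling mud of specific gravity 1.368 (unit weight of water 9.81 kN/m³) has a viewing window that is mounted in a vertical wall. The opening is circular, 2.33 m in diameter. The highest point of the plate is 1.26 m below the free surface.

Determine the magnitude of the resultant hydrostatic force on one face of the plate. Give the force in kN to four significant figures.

F ≈ 138.8 kN

γ = 1.368 × 9.81 = 13.42008 kN/m³.
The centroid is at the centre, 1.165 m below the top of the plate, so the centroid depth is h_c = 1.26 + 1.165 = 2.425 m.
A = π(1.165)² = 4.26385 m².
Resultant F = γ·h_c·A = 13.42008 × 2.425 × 4.26385 = 138.761 kN.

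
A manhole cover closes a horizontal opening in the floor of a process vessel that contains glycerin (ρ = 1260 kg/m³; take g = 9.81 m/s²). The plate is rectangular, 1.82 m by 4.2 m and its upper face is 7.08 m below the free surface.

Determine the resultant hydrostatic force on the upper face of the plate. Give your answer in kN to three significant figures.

F ≈ 669 kN

γ = ρg = 1260 × 9.81 / 1000 = 12.3606 kN/m³.
The plate is horizontal, so pressure is uniform at p = γ·h = 12.3606 × 7.08 = 87.513 kN/m².
A = 1.82 × 4.2 = 7.644 m².
F = p·A = 87.513 × 7.644 = 668.949 kN.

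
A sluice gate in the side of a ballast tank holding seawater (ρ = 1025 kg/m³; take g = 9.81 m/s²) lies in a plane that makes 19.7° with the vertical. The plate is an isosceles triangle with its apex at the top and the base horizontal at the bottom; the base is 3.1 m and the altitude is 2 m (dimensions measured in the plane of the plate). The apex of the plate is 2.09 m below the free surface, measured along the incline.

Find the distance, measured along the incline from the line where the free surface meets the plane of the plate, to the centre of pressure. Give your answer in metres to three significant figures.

γ = ρg = 1025 × 9.81 / 1000 = 10.05525 kN/m³.
The plate makes 19.7° with the vertical, i.e. θ = 90° − 19.7° = 70.3° to the horizontal. Measuring y along the incline from the free-surface line, vertical depth h = y·sinθ with sinθ = 0.941471.
With the apex up, the centroid sits 2h/3 = 2 × 2/3 = 1.33333 m below the apex, so y_c = 2.09 + 1.33333 = 3.42333 m and h_c = 3.42333 × 0.941471 = 3.22297 m.
A = ½ × 3.1 × 2 = 3.1 m².
Resultant F = γ·h_c·A = 10.05525 × 3.22297 × 3.1 = 100.464 kN.
I_c = b·h³/36 = 3.1 × 2³/36 = 0.688889 m⁴.
Centre of pressure: y_p = y_c + I_c/(y_c·A) = 3.42333 + 0.688889/(3.42333 × 3.1) = 3.42333 + 0.0649141 = 3.48824 m along the plane.

y_p = 3.49 m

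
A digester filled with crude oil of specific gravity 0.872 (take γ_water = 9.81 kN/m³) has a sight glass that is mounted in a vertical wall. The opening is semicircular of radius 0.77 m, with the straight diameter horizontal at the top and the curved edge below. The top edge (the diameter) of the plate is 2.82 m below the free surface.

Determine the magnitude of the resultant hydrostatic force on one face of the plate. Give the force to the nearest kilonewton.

γ = 0.872 × 9.81 = 8.55432 kN/m³.
The centroid of a semicircle lies 4r/(3π) = 0.326798 m from the diameter, here below the top edge, so the centroid depth is h_c = 2.82 + 0.326798 = 3.1468 m.
A = πr²/2 = π × 0.77²/2 = 0.931325 m².
Resultant F = γ·h_c·A = 8.55432 × 3.1468 × 0.931325 = 25.0701 kN.

F ≈ 25 kN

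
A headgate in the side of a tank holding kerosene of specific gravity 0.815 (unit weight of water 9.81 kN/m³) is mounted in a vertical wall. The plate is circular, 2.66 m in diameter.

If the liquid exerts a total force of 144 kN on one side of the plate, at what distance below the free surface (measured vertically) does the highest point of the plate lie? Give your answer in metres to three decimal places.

γ = 0.815 × 9.81 = 7.99515 kN/m³.
A = π(1.33)² = 5.55716 m².
From F = γ·h_c·A, the centroid depth is h_c = 144/(7.99515 × 5.55716) = 3.24103 m.
The centroid is at the centre, 1.33 m below the top of the plate, so the highest point sits at h_top = 3.24103 − 1.33 = 1.91103 m below the surface.

d_top ≈ 1.911 m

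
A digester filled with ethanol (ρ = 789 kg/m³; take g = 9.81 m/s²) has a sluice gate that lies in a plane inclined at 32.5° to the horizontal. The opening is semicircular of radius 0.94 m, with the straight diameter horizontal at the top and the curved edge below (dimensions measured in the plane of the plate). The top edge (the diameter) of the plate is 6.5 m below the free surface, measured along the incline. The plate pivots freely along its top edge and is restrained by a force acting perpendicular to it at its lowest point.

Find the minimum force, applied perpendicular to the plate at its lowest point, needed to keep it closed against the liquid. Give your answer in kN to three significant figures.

P ≈ 17.3 kN

γ = ρg = 789 × 9.81 / 1000 = 7.74009 kN/m³.
Let θ = 32.5° be the plate's angle to the horizontal; measure y along the incline from where the plane meets the free surface. Vertical depth h = y·sinθ with sinθ = 0.537300.
The centroid of a semicircle lies 4r/(3π) = 0.398948 m from the diameter, here below the top edge, so y_c = 6.5 + 0.398948 = 6.89895 m and h_c = 6.89895 × 0.537300 = 3.70681 m.
A = πr²/2 = π × 0.94²/2 = 1.38796 m².
Resultant F = γ·h_c·A = 7.74009 × 3.70681 × 1.38796 = 39.822 kN.
I_c = (π/8 − 8/(9π))·r⁴ = 0.109757 × 0.94⁴ = 0.0856927 m⁴.
Centre of pressure: y_p = y_c + I_c/(y_c·A) = 6.89895 + 0.0856927/(6.89895 × 1.38796) = 6.89895 + 0.00894919 = 6.9079 m along the plane.
The resultant acts 0.398948 + 0.00894919 = 0.407897 m (along the plate) below the hinge at the top edge, so the moment about the hinge is M = F × 0.407897 = 39.822 × 0.407897 = 16.2433 kN·m.
A normal force at the bottom, 0.94 m from the hinge, must supply this moment: P = 16.2433/0.94 = 17.2801 kN.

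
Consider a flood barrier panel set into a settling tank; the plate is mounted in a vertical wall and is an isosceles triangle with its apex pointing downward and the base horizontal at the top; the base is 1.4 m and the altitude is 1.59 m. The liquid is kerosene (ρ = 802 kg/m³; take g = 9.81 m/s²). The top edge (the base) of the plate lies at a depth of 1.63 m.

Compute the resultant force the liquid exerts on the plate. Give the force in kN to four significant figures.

F ≈ 18.91 kN

γ = ρg = 802 × 9.81 / 1000 = 7.86762 kN/m³.
With the apex down, the centroid sits h/3 = 1.59/3 = 0.53 m below the base (the top edge), so the centroid depth is h_c = 1.63 + 0.53 = 2.16 m.
A = ½ × 1.4 × 1.59 = 1.113 m².
Resultant F = γ·h_c·A = 7.86762 × 2.16 × 1.113 = 18.9144 kN.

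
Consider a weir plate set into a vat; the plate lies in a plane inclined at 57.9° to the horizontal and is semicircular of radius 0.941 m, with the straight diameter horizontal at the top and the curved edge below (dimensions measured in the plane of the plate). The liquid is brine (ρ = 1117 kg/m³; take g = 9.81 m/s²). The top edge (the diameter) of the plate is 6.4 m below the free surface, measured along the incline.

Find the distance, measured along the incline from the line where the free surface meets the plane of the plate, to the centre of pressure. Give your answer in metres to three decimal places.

γ = ρg = 1117 × 9.81 / 1000 = 10.95777 kN/m³.
Let θ = 57.9° be the plate's angle to the horizontal; measure y along the incline from where the plane meets the free surface. Vertical depth h = y·sinθ with sinθ = 0.847122.
The centroid of a semicircle lies 4r/(3π) = 0.399373 m from the diameter, here below the top edge, so y_c = 6.4 + 0.399373 = 6.79937 m and h_c = 6.79937 × 0.847122 = 5.7599 m.
A = πr²/2 = π × 0.941²/2 = 1.39091 m².
Resultant F = γ·h_c·A = 10.95777 × 5.7599 × 1.39091 = 87.7882 kN.
I_c = (π/8 − 8/(9π))·r⁴ = 0.109757 × 0.941⁴ = 0.0860579 m⁴.
Centre of pressure: y_p = y_c + I_c/(y_c·A) = 6.79937 + 0.0860579/(6.79937 × 1.39091) = 6.79937 + 0.00909962 = 6.80847 m along the plane.

y_p = 6.808 m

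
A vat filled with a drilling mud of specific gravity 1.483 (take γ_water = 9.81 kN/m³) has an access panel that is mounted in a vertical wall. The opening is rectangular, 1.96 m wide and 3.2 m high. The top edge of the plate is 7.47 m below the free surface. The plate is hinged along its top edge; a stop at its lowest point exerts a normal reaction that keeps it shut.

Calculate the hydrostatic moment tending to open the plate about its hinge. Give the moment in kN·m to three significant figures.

M ≈ 1400 kN·m

γ = 1.483 × 9.81 = 14.54823 kN/m³.
The centroid lies 3.2/2 = 1.6 m below the top edge, so the centroid depth is h_c = 7.47 + 1.6 = 9.07 m.
A = 1.96 × 3.2 = 6.272 m².
Resultant F = γ·h_c·A = 14.54823 × 9.07 × 6.272 = 827.606 kN.
I_c = b·h³/12 = 1.96 × 3.2³/12 = 5.35211 m⁴.
Centre of pressure: y_p = y_c + I_c/(y_c·A) = 9.07 + 5.35211/(9.07 × 6.272) = 9.07 + 0.0940831 = 9.16408 m along the plane.
The resultant acts 1.6 + 0.0940831 = 1.69408 m (along the plate) below the hinge at the top edge, so the moment about the hinge is M = F × 1.69408 = 827.606 × 1.69408 = 1402.03 kN·m.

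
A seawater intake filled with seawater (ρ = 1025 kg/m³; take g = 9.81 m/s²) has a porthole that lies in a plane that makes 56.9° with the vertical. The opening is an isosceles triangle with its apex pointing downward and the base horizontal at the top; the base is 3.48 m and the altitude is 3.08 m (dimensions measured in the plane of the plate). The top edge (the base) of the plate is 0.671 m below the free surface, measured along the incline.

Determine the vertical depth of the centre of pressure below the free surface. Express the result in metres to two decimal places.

h_p = 1.10 m

γ = ρg = 1025 × 9.81 / 1000 = 10.05525 kN/m³.
The plate makes 56.9° with the vertical, i.e. θ = 90° − 56.9° = 33.1° to the horizontal. Measuring y along the incline from the free-surface line, vertical depth h = y·sinθ with sinθ = 0.546102.
With the apex down, the centroid sits h/3 = 3.08/3 = 1.02667 m below the base (the top edge), so y_c = 0.671 + 1.02667 = 1.69767 m and h_c = 1.69767 × 0.546102 = 0.927101 m.
A = ½ × 3.48 × 3.08 = 5.3592 m².
Resultant F = γ·h_c·A = 10.05525 × 0.927101 × 5.3592 = 49.9597 kN.
I_c = b·h³/36 = 3.48 × 3.08³/36 = 2.82442 m⁴.
Centre of pressure: y_p = y_c + I_c/(y_c·A) = 1.69767 + 2.82442/(1.69767 × 5.3592) = 1.69767 + 0.310439 = 2.00811 m along the plane.
Vertically, h_p = y_p·sinθ = 2.00811 × 0.546102 = 1.09663 m.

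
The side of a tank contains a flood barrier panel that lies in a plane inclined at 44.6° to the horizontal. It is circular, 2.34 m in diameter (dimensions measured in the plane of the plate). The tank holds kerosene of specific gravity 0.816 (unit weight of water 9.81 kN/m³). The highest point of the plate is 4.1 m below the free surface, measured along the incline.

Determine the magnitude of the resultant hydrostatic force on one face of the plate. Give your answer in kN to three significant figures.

γ = 0.816 × 9.81 = 8.00496 kN/m³.
Let θ = 44.6° be the plate's angle to the horizontal; measure y along the incline from where the plane meets the free surface. Vertical depth h = y·sinθ with sinθ = 0.702153.
The centroid is at the centre, 1.17 m below the top of the plate, so y_c = 4.1 + 1.17 = 5.27 m and h_c = 5.27 × 0.702153 = 3.70035 m.
A = π(1.17)² = 4.30053 m².
Resultant F = γ·h_c·A = 8.00496 × 3.70035 × 4.30053 = 127.387 kN.

F ≈ 127 kN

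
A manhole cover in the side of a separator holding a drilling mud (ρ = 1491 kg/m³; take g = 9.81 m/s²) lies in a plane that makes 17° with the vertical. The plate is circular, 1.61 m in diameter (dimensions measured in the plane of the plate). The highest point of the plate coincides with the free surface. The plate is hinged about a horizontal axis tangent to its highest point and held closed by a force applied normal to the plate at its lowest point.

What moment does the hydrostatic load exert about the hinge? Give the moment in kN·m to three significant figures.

γ = ρg = 1491 × 9.81 / 1000 = 14.62671 kN/m³.
The plate makes 17° with the vertical, i.e. θ = 90° − 17° = 73° to the horizontal. Measuring y along the incline from the free-surface line, vertical depth h = y·sinθ with sinθ = 0.956305.
The centroid is at the centre, 0.805 m below the top of the plate, so y_c = 0.805 m and h_c = 0.805 × 0.956305 = 0.769826 m.
A = π(0.805)² = 2.03583 m².
Resultant F = γ·h_c·A = 14.62671 × 0.769826 × 2.03583 = 22.9235 kN.
I_c = πr⁴/4 = π × 0.805⁴/4 = 0.329817 m⁴.
Centre of pressure: y_p = y_c + I_c/(y_c·A) = 0.805 + 0.329817/(0.805 × 2.03583) = 0.805 + 0.20125 = 1.00625 m along the plane.
The resultant acts 0.805 + 0.20125 = 1.00625 m (along the plate) below the hinge at the top edge, so the moment about the hinge is M = F × 1.00625 = 22.9235 × 1.00625 = 23.0668 kN·m.

M ≈ 23.1 kN·m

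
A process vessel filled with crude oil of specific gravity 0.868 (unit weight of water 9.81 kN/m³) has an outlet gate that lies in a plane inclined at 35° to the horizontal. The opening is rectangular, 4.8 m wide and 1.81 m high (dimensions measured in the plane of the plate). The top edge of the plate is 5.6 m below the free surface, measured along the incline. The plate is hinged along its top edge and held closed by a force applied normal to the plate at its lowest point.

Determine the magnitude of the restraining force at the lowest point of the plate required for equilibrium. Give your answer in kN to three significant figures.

γ = 0.868 × 9.81 = 8.51508 kN/m³.
Let θ = 35° be the plate's angle to the horizontal; measure y along the incline from where the plane meets the free surface. Vertical depth h = y·sinθ with sinθ = 0.573576.
The centroid lies 1.81/2 = 0.905 m below the top edge, so y_c = 5.6 + 0.905 = 6.505 m and h_c = 6.505 × 0.573576 = 3.73111 m.
A = 4.8 × 1.81 = 8.688 m².
Resultant F = γ·h_c·A = 8.51508 × 3.73111 × 8.688 = 276.024 kN.
I_c = b·h³/12 = 4.8 × 1.81³/12 = 2.3719 m⁴.
Centre of pressure: y_p = y_c + I_c/(y_c·A) = 6.505 + 2.3719/(6.505 × 8.688) = 6.505 + 0.0419691 = 6.54697 m along the plane.
The resultant acts 0.905 + 0.0419691 = 0.946969 m (along the plate) below the hinge at the top edge, so the moment about the hinge is M = F × 0.946969 = 276.024 × 0.946969 = 261.386 kN·m.
A normal force at the bottom, 1.81 m from the hinge, must supply this moment: P = 261.386/1.81 = 144.412 kN.

P ≈ 144 kN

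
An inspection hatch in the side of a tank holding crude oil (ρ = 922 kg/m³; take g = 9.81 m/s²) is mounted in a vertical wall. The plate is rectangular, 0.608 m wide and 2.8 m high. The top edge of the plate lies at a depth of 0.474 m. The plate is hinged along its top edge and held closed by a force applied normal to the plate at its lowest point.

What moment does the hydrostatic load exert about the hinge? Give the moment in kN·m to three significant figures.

γ = ρg = 922 × 9.81 / 1000 = 9.04482 kN/m³.
The centroid lies 2.8/2 = 1.4 m below the top edge, so the centroid depth is h_c = 0.474 + 1.4 = 1.874 m.
A = 0.608 × 2.8 = 1.7024 m².
Resultant F = γ·h_c·A = 9.04482 × 1.874 × 1.7024 = 28.8557 kN.
I_c = b·h³/12 = 0.608 × 2.8³/12 = 1.11223 m⁴.
Centre of pressure: y_p = y_c + I_c/(y_c·A) = 1.874 + 1.11223/(1.874 × 1.7024) = 1.874 + 0.348629 = 2.22263 m along the plane.
The resultant acts 1.4 + 0.348629 = 1.74863 m (along the plate) below the hinge at the top edge, so the moment about the hinge is M = F × 1.74863 = 28.8557 × 1.74863 = 50.4579 kN·m.

M ≈ 50.5 kN·m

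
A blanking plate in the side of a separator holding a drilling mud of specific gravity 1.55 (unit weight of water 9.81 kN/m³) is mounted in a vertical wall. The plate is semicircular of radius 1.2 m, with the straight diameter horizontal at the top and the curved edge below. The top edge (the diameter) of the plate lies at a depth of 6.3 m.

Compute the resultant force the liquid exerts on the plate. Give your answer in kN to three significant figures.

F ≈ 234 kN

γ = 1.55 × 9.81 = 15.2055 kN/m³.
The centroid of a semicircle lies 4r/(3π) = 0.509296 m from the diameter, here below the top edge, so the centroid depth is h_c = 6.3 + 0.509296 = 6.8093 m.
A = πr²/2 = π × 1.2²/2 = 2.26195 m².
Resultant F = γ·h_c·A = 15.2055 × 6.8093 × 2.26195 = 234.2 kN.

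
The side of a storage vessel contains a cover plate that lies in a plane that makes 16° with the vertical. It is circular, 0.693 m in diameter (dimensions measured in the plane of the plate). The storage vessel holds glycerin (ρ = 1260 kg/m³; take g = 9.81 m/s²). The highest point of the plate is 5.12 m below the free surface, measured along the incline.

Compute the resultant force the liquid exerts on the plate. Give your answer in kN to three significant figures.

F ≈ 24.5 kN

γ = ρg = 1260 × 9.81 / 1000 = 12.3606 kN/m³.
The plate makes 16° with the vertical, i.e. θ = 90° − 16° = 74° to the horizontal. Measuring y along the incline from the free-surface line, vertical depth h = y·sinθ with sinθ = 0.961262.
The centroid is at the centre, 0.3465 m below the top of the plate, so y_c = 5.12 + 0.3465 = 5.4665 m and h_c = 5.4665 × 0.961262 = 5.25474 m.
A = π(0.3465)² = 0.377187 m².
Resultant F = γ·h_c·A = 12.3606 × 5.25474 × 0.377187 = 24.499 kN.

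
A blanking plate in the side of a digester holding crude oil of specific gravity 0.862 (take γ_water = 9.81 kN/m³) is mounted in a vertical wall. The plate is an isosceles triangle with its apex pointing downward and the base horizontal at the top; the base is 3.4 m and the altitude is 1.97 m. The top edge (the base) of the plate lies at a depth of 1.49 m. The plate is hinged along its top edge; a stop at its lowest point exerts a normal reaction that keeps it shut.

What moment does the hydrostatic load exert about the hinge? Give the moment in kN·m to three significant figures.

M ≈ 46.0 kN·m

γ = 0.862 × 9.81 = 8.45622 kN/m³.
With the apex down, the centroid sits h/3 = 1.97/3 = 0.656667 m below the base (the top edge), so the centroid depth is h_c = 1.49 + 0.656667 = 2.14667 m.
A = ½ × 3.4 × 1.97 = 3.349 m².
Resultant F = γ·h_c·A = 8.45622 × 2.14667 × 3.349 = 60.7934 kN.
I_c = b·h³/36 = 3.4 × 1.97³/36 = 0.722063 m⁴.
Centre of pressure: y_p = y_c + I_c/(y_c·A) = 2.14667 + 0.722063/(2.14667 × 3.349) = 2.14667 + 0.100437 = 2.24711 m along the plane.
The resultant acts 0.656667 + 0.100437 = 0.757104 m (along the plate) below the hinge at the top edge, so the moment about the hinge is M = F × 0.757104 = 60.7934 × 0.757104 = 46.0269 kN·m.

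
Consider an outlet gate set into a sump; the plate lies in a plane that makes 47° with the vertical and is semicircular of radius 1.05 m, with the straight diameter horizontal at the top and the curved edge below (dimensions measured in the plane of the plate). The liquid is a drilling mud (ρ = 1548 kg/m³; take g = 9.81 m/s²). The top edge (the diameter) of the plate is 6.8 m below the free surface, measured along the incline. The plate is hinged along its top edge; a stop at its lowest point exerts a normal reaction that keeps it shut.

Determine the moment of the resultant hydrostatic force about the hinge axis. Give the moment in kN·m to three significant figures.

M ≈ 59.3 kN·m

γ = ρg = 1548 × 9.81 / 1000 = 15.18588 kN/m³.
The plate makes 47° with the vertical, i.e. θ = 90° − 47° = 43° to the horizontal. Measuring y along the incline from the free-surface line, vertical depth h = y·sinθ with sinθ = 0.681998.
The centroid of a semicircle lies 4r/(3π) = 0.445634 m from the diameter, here below the top edge, so y_c = 6.8 + 0.445634 = 7.24563 m and h_c = 7.24563 × 0.681998 = 4.94151 m.
A = πr²/2 = π × 1.05²/2 = 1.7318 m².
Resultant F = γ·h_c·A = 15.18588 × 4.94151 × 1.7318 = 129.956 kN.
I_c = (π/8 − 8/(9π))·r⁴ = 0.109757 × 1.05⁴ = 0.13341 m⁴.
Centre of pressure: y_p = y_c + I_c/(y_c·A) = 7.24563 + 0.13341/(7.24563 × 1.7318) = 7.24563 + 0.010632 = 7.25626 m along the plane.
The resultant acts 0.445634 + 0.010632 = 0.456266 m (along the plate) below the hinge at the top edge, so the moment about the hinge is M = F × 0.456266 = 129.956 × 0.456266 = 59.2945 kN·m.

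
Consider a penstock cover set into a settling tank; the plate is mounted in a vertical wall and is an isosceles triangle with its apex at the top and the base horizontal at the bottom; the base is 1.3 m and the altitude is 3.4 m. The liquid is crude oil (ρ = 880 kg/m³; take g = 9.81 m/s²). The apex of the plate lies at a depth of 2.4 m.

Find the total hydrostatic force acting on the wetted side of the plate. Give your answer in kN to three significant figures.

F ≈ 89.0 kN

γ = ρg = 880 × 9.81 / 1000 = 8.6328 kN/m³.
With the apex up, the centroid sits 2h/3 = 2 × 3.4/3 = 2.26667 m below the apex, so the centroid depth is h_c = 2.4 + 2.26667 = 4.66667 m.
A = ½ × 1.3 × 3.4 = 2.21 m².
Resultant F = γ·h_c·A = 8.6328 × 4.66667 × 2.21 = 89.033 kN.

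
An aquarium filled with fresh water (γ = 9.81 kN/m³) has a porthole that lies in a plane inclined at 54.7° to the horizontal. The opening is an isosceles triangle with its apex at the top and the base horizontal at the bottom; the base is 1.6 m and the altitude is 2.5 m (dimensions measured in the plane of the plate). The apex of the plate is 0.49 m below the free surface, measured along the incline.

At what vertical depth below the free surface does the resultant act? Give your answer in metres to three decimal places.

γ = 9.81 kN/m³.
Let θ = 54.7° be the plate's angle to the horizontal; measure y along the incline from where the plane meets the free surface. Vertical depth h = y·sinθ with sinθ = 0.816138.
With the apex up, the centroid sits 2h/3 = 2 × 2.5/3 = 1.66667 m below the apex, so y_c = 0.49 + 1.66667 = 2.15667 m and h_c = 2.15667 × 0.816138 = 1.76014 m.
A = ½ × 1.6 × 2.5 = 2 m².
Resultant F = γ·h_c·A = 9.81 × 1.76014 × 2 = 34.5339 kN.
I_c = b·h³/36 = 1.6 × 2.5³/36 = 0.694444 m⁴.
Centre of pressure: y_p = y_c + I_c/(y_c·A) = 2.15667 + 0.694444/(2.15667 × 2) = 2.15667 + 0.160999 = 2.31767 m along the plane.
Vertically, h_p = y_p·sinθ = 2.31767 × 0.816138 = 1.89154 m.

h_p = 1.892 m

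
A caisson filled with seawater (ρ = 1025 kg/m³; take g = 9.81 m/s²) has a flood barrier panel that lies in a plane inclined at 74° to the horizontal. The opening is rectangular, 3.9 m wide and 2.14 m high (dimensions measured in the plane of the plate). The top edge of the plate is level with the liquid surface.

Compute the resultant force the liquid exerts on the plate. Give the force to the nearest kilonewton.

γ = ρg = 1025 × 9.81 / 1000 = 10.05525 kN/m³.
Let θ = 74° be the plate's angle to the horizontal; measure y along the incline from where the plane meets the free surface. Vertical depth h = y·sinθ with sinθ = 0.961262.
The centroid lies 2.14/2 = 1.07 m below the top edge, so y_c = 1.07 m and h_c = 1.07 × 0.961262 = 1.02855 m.
A = 3.9 × 2.14 = 8.346 m².
Resultant F = γ·h_c·A = 10.05525 × 1.02855 × 8.346 = 86.3171 kN.

F ≈ 86 kN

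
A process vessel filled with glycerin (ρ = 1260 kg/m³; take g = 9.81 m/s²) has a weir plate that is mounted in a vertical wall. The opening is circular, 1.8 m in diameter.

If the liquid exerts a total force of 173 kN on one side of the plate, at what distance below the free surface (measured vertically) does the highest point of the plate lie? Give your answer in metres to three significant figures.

d_top ≈ 4.60 m

γ = ρg = 1260 × 9.81 / 1000 = 12.3606 kN/m³.
A = π(0.9)² = 2.54469 m².
From F = γ·h_c·A, the centroid depth is h_c = 173/(12.3606 × 2.54469) = 5.50011 m.
The centroid is at the centre, 0.9 m below the top of the plate, so the highest point sits at h_top = 5.50011 − 0.9 = 4.60011 m below the surface.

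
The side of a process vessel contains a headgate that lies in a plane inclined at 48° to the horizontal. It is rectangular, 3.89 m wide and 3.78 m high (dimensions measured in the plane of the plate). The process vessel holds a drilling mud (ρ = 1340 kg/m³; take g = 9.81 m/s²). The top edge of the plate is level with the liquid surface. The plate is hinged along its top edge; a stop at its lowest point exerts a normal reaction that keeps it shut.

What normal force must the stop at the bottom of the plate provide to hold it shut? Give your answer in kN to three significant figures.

P ≈ 181 kN

γ = ρg = 1340 × 9.81 / 1000 = 13.1454 kN/m³.
Let θ = 48° be the plate's angle to the horizontal; measure y along the incline from where the plane meets the free surface. Vertical depth h = y·sinθ with sinθ = 0.743145.
The centroid lies 3.78/2 = 1.89 m below the top edge, so y_c = 1.89 m and h_c = 1.89 × 0.743145 = 1.40454 m.
A = 3.89 × 3.78 = 14.7042 m².
Resultant F = γ·h_c·A = 13.1454 × 1.40454 × 14.7042 = 271.487 kN.
I_c = b·h³/12 = 3.89 × 3.78³/12 = 17.5083 m⁴.
Centre of pressure: y_p = y_c + I_c/(y_c·A) = 1.89 + 17.5083/(1.89 × 14.7042) = 1.89 + 0.63 = 2.52 m along the plane.
The resultant acts 1.89 + 0.63 = 2.52 m (along the plate) below the hinge at the top edge, so the moment about the hinge is M = F × 2.52 = 271.487 × 2.52 = 684.147 kN·m.
A normal force at the bottom, 3.78 m from the hinge, must supply this moment: P = 684.147/3.78 = 180.991 kN.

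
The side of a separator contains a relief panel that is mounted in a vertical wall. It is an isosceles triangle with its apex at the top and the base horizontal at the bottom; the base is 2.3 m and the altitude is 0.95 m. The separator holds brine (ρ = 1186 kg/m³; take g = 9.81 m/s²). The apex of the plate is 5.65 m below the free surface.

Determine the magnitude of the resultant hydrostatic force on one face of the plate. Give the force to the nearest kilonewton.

γ = ρg = 1186 × 9.81 / 1000 = 11.63466 kN/m³.
With the apex up, the centroid sits 2h/3 = 2 × 0.95/3 = 0.633333 m below the apex, so the centroid depth is h_c = 5.65 + 0.633333 = 6.28333 m.
A = ½ × 2.3 × 0.95 = 1.0925 m².
Resultant F = γ·h_c·A = 11.63466 × 6.28333 × 1.0925 = 79.8666 kN.

F ≈ 80 kN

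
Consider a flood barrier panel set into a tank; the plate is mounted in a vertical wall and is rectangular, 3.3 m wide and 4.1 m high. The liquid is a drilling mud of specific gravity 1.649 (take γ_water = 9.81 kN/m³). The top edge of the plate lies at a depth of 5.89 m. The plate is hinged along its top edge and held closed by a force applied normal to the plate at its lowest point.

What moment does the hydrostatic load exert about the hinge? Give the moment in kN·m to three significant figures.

M ≈ 3870 kN·m

γ = 1.649 × 9.81 = 16.17669 kN/m³.
The centroid lies 4.1/2 = 2.05 m below the top edge, so the centroid depth is h_c = 5.89 + 2.05 = 7.94 m.
A = 3.3 × 4.1 = 13.53 m².
Resultant F = γ·h_c·A = 16.17669 × 7.94 × 13.53 = 1737.83 kN.
I_c = b·h³/12 = 3.3 × 4.1³/12 = 18.9533 m⁴.
Centre of pressure: y_p = y_c + I_c/(y_c·A) = 7.94 + 18.9533/(7.94 × 13.53) = 7.94 + 0.176428 = 8.11643 m along the plane.
The resultant acts 2.05 + 0.176428 = 2.22643 m (along the plate) below the hinge at the top edge, so the moment about the hinge is M = F × 2.22643 = 1737.83 × 2.22643 = 3869.16 kN·m.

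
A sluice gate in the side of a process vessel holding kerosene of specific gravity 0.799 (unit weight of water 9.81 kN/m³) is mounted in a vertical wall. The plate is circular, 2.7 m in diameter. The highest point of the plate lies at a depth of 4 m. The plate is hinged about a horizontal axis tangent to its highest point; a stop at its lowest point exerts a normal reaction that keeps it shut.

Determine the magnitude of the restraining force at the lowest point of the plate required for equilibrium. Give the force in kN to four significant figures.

P ≈ 127.6 kN

γ = 0.799 × 9.81 = 7.83819 kN/m³.
The centroid is at the centre, 1.35 m below the top of the plate, so the centroid depth is h_c = 4 + 1.35 = 5.35 m.
A = π(1.35)² = 5.72555 m².
Resultant F = γ·h_c·A = 7.83819 × 5.35 × 5.72555 = 240.097 kN.
I_c = πr⁴/4 = π × 1.35⁴/4 = 2.6087 m⁴.
Centre of pressure: y_p = y_c + I_c/(y_c·A) = 5.35 + 2.6087/(5.35 × 5.72555) = 5.35 + 0.0851634 = 5.43516 m along the plane.
The resultant acts 1.35 + 0.0851634 = 1.43516 m (along the plate) below the hinge at the top edge, so the moment about the hinge is M = F × 1.43516 = 240.097 × 1.43516 = 344.578 kN·m.
A normal force at the bottom, 2.7 m from the hinge, must supply this moment: P = 344.578/2.7 = 127.621 kN.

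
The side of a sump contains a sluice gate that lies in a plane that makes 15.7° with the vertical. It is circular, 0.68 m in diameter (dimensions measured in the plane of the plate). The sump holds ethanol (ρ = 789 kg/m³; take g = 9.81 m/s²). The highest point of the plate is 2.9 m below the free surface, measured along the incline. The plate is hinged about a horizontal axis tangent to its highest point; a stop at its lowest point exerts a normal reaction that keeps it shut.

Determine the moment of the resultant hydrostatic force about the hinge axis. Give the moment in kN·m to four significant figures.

γ = ρg = 789 × 9.81 / 1000 = 7.74009 kN/m³.
The plate makes 15.7° with the vertical, i.e. θ = 90° − 15.7° = 74.3° to the horizontal. Measuring y along the incline from the free-surface line, vertical depth h = y·sinθ with sinθ = 0.962692.
The centroid is at the centre, 0.34 m below the top of the plate, so y_c = 2.9 + 0.34 = 3.24 m and h_c = 3.24 × 0.962692 = 3.11912 m.
A = π(0.34)² = 0.363168 m².
Resultant F = γ·h_c·A = 7.74009 × 3.11912 × 0.363168 = 8.7677 kN.
I_c = πr⁴/4 = π × 0.34⁴/4 = 0.0104956 m⁴.
Centre of pressure: y_p = y_c + I_c/(y_c·A) = 3.24 + 0.0104956/(3.24 × 0.363168) = 3.24 + 0.00891979 = 3.24892 m along the plane.
The resultant acts 0.34 + 0.00891979 = 0.34892 m (along the plate) below the hinge at the top edge, so the moment about the hinge is M = F × 0.34892 = 8.7677 × 0.34892 = 3.05923 kN·m.

M ≈ 3.059 kN·m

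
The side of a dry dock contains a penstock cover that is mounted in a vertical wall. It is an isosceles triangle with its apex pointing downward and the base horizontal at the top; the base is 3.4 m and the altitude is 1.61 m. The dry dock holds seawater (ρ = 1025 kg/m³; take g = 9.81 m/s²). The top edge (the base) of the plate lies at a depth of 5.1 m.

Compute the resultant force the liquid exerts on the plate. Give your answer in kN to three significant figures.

F ≈ 155 kN

γ = ρg = 1025 × 9.81 / 1000 = 10.05525 kN/m³.
With the apex down, the centroid sits h/3 = 1.61/3 = 0.536667 m below the base (the top edge), so the centroid depth is h_c = 5.1 + 0.536667 = 5.63667 m.
A = ½ × 3.4 × 1.61 = 2.737 m².
Resultant F = γ·h_c·A = 10.05525 × 5.63667 × 2.737 = 155.128 kN.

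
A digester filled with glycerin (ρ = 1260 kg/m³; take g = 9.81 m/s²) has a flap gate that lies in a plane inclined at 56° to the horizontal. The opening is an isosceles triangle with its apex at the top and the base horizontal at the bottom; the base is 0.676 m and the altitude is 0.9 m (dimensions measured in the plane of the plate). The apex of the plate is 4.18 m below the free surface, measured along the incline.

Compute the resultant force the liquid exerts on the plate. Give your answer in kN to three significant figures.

γ = ρg = 1260 × 9.81 / 1000 = 12.3606 kN/m³.
Let θ = 56° be the plate's angle to the horizontal; measure y along the incline from where the plane meets the free surface. Vertical depth h = y·sinθ with sinθ = 0.829038.
With the apex up, the centroid sits 2h/3 = 2 × 0.9/3 = 0.6 m below the apex, so y_c = 4.18 + 0.6 = 4.78 m and h_c = 4.78 × 0.829038 = 3.9628 m.
A = ½ × 0.676 × 0.9 = 0.3042 m².
Resultant F = γ·h_c·A = 12.3606 × 3.9628 × 0.3042 = 14.9005 kN.

F ≈ 14.9 kN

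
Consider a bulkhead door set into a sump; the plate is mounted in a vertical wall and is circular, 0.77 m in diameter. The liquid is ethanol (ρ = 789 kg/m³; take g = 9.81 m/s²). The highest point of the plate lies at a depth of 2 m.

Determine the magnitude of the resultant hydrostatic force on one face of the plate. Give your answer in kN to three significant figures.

F ≈ 8.60 kN

γ = ρg = 789 × 9.81 / 1000 = 7.74009 kN/m³.
The centroid is at the centre, 0.385 m below the top of the plate, so the centroid depth is h_c = 2 + 0.385 = 2.385 m.
A = π(0.385)² = 0.465663 m².
Resultant F = γ·h_c·A = 7.74009 × 2.385 × 0.465663 = 8.59619 kN.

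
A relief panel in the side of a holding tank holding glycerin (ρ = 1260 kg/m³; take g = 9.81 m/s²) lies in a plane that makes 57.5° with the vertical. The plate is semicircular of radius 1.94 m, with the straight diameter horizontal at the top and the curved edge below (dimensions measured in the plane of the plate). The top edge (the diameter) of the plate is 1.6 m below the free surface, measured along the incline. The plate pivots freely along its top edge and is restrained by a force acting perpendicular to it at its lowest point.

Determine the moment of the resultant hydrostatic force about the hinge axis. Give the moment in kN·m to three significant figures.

M ≈ 88.7 kN·m

γ = ρg = 1260 × 9.81 / 1000 = 12.3606 kN/m³.
The plate makes 57.5° with the vertical, i.e. θ = 90° − 57.5° = 32.5° to the horizontal. Measuring y along the incline from the free-surface line, vertical depth h = y·sinθ with sinθ = 0.537300.
The centroid of a semicircle lies 4r/(3π) = 0.823362 m from the diameter, here below the top edge, so y_c = 1.6 + 0.823362 = 2.42336 m and h_c = 2.42336 × 0.537300 = 1.30207 m.
A = πr²/2 = π × 1.94²/2 = 5.91185 m².
Resultant F = γ·h_c·A = 12.3606 × 1.30207 × 5.91185 = 95.1475 kN.
I_c = (π/8 − 8/(9π))·r⁴ = 0.109757 × 1.94⁴ = 1.55467 m⁴.
Centre of pressure: y_p = y_c + I_c/(y_c·A) = 2.42336 + 1.55467/(2.42336 × 5.91185) = 2.42336 + 0.108517 = 2.53188 m along the plane.
The resultant acts 0.823362 + 0.108517 = 0.931879 m (along the plate) below the hinge at the top edge, so the moment about the hinge is M = F × 0.931879 = 95.1475 × 0.931879 = 88.666 kN·m.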